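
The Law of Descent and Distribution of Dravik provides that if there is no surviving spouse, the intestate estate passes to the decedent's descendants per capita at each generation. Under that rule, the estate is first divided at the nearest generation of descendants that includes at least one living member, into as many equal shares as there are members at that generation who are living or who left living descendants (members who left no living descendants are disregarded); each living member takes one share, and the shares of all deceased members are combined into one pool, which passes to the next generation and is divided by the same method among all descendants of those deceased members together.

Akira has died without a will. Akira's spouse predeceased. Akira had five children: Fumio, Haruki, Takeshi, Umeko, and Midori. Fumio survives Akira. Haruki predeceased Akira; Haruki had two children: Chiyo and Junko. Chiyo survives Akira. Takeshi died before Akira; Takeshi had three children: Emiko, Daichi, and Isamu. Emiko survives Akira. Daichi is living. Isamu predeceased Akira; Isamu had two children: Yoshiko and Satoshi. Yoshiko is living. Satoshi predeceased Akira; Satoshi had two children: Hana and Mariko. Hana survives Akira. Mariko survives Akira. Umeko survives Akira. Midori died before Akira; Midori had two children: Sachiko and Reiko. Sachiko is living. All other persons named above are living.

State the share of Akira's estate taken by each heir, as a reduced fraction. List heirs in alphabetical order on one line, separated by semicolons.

There is no surviving spouse, so the entire estate passes to Akira's descendants per capita at each generation.
At generation 1 (Fumio, Haruki, Takeshi, Umeko, Midori) there are 5 shares of (1)/5 = 1/5 each.
Living: Fumio and Umeko — each takes 1/5.
Deceased: Haruki, Takeshi, and Midori. Their combined 3/5 is pooled and carried to generation 2.
At generation 2 (Chiyo, Junko, Emiko, Daichi, Isamu, Sachiko, Reiko) there are 7 shares of (3/5)/7 = 3/35 each.
Living: Chiyo, Junko, Emiko, Daichi, Sachiko, and Reiko — each takes 3/35.
Deceased: Isamu. That 3/35 share is carried to generation 3.
At generation 3 (Yoshiko, Satoshi) there are 2 shares of (3/35)/2 = 3/70 each.
Living: Yoshiko — each takes 3/70.
Deceased: Satoshi. That 3/70 share is carried to generation 4.
At generation 4 (Hana, Mariko) there are 2 shares of (3/70)/2 = 3/140 each.
Living: Hana and Mariko — each takes 3/140.

Chiyo 3/35; Daichi 3/35; Emiko 3/35; Fumio 1/5; Hana 3/140; Junko 3/35; Mariko 3/140; Reiko 3/35; Sachiko 3/35; Umeko 1/5; Yoshiko 3/70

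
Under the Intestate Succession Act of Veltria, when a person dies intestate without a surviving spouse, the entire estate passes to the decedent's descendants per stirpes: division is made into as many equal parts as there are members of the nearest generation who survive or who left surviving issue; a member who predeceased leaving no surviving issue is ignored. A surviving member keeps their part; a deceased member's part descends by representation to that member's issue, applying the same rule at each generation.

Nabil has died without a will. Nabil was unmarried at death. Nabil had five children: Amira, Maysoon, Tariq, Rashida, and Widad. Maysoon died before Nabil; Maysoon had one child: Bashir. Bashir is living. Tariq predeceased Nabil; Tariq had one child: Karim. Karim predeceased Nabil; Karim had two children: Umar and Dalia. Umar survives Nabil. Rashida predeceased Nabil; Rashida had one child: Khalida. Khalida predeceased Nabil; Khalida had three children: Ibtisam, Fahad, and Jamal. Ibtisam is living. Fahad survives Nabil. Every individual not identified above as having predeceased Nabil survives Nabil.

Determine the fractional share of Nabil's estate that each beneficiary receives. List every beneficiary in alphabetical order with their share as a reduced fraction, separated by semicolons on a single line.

There is no surviving spouse, so the entire estate passes to Nabil's descendants per stirpes.
The estate is divided into 5 equal shares of 1/5 among Amira, Maysoon, Tariq, Rashida, Widad.
Amira is living and takes 1/5.
Maysoon predeceased; the 1/5 allotted to Maysoon's branch passes to Maysoon's issue by representation.
Bashir is the sole taker at this level and receives the full 1/5.
Tariq predeceased; the 1/5 allotted to Tariq's branch passes to Tariq's issue by representation.
Karim's line is the sole branch at this level, so the full 1/5 passes to Karim's issue by representation.
The 1/5 is divided into 2 equal shares of 1/10 among Umar, Dalia.
Umar is living and takes 1/10.
Dalia is living and takes 1/10.
Rashida predeceased; the 1/5 allotted to Rashida's branch passes to Rashida's issue by representation.
Khalida's line is the sole branch at this level, so the full 1/5 passes to Khalida's issue by representation.
The 1/5 is divided into 3 equal shares of 1/15 among Ibtisam, Fahad, Jamal.
Ibtisam is living and takes 1/15.
Fahad is living and takes 1/15.
Jamal is living and takes 1/15.
Widad is living and takes 1/5.

Amira 1/5; Bashir 1/5; Dalia 1/10; Fahad 1/15; Ibtisam 1/15; Jamal 1/15; Umar 1/10; Widad 1/5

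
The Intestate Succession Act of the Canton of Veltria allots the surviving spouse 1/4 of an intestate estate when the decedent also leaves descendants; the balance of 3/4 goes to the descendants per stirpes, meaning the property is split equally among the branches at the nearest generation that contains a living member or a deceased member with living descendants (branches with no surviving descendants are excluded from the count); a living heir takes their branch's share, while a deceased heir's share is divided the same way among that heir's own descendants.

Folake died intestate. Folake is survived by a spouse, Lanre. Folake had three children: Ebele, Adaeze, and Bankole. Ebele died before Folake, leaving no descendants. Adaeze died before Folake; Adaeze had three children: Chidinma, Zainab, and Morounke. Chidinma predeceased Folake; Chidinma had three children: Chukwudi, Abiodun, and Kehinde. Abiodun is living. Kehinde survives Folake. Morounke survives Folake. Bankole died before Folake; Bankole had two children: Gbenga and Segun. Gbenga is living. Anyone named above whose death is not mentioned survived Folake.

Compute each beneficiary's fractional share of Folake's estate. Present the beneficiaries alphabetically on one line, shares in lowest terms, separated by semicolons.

Abiodun 1/24; Chukwudi 1/24; Gbenga 3/16; Kehinde 1/24; Lanre 1/4; Morounke 1/8; Segun 3/16; Zainab 1/8

Lanre, as surviving spouse, takes 1/4.
The remaining 3/4 passes to Folake's descendants per stirpes.
Ebele left no surviving issue, so that branch lapses and is disregarded.
The 3/4 is divided into 2 equal shares of 3/8 among Adaeze, Bankole.
Adaeze predeceased; the 3/8 allotted to Adaeze's branch passes to Adaeze's issue by representation.
The 3/8 is divided into 3 equal shares of 1/8 among Chidinma, Zainab, Morounke.
Chidinma predeceased; the 1/8 allotted to Chidinma's branch passes to Chidinma's issue by representation.
The 1/8 is divided into 3 equal shares of 1/24 among Chukwudi, Abiodun, Kehinde.
Chukwudi is living and takes 1/24.
Abiodun is living and takes 1/24.
Kehinde is living and takes 1/24.
Zainab is living and takes 1/8.
Morounke is living and takes 1/8.
Bankole predeceased; the 3/8 allotted to Bankole's branch passes to Bankole's issue by representation.
The 3/8 is divided into 2 equal shares of 3/16 among Gbenga, Segun.
Gbenga is living and takes 3/16.
Segun is living and takes 3/16.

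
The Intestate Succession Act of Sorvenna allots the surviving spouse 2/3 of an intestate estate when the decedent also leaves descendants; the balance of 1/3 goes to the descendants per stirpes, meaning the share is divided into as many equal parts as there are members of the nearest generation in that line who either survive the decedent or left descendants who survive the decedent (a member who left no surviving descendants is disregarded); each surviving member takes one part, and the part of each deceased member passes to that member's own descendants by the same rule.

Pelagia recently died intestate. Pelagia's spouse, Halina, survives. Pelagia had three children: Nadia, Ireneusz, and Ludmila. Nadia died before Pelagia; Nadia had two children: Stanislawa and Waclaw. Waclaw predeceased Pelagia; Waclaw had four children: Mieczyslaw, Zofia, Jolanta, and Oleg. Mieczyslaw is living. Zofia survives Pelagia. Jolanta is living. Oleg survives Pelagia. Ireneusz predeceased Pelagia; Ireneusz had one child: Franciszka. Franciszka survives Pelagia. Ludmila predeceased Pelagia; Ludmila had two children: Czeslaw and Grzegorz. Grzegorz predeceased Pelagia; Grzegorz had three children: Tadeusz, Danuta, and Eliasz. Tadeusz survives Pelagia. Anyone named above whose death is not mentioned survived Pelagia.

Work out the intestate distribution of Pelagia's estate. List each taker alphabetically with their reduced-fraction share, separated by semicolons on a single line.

Halina, as surviving spouse, takes 2/3.
The remaining 1/3 passes to Pelagia's descendants per stirpes.
The 1/3 is divided into 3 equal shares of 1/9 among Nadia, Ireneusz, Ludmila.
Nadia predeceased; the 1/9 allotted to Nadia's branch passes to Nadia's issue by representation.
The 1/9 is divided into 2 equal shares of 1/18 among Stanislawa, Waclaw.
Stanislawa is living and takes 1/18.
Waclaw predeceased; the 1/18 allotted to Waclaw's branch passes to Waclaw's issue by representation.
The 1/18 is divided into 4 equal shares of 1/72 among Mieczyslaw, Zofia, Jolanta, Oleg.
Mieczyslaw is living and takes 1/72.
Zofia is living and takes 1/72.
Jolanta is living and takes 1/72.
Oleg is living and takes 1/72.
Ireneusz predeceased; the 1/9 allotted to Ireneusz's branch passes to Ireneusz's issue by representation.
Franciszka is the sole taker at this level and receives the full 1/9.
Ludmila predeceased; the 1/9 allotted to Ludmila's branch passes to Ludmila's issue by representation.
The 1/9 is divided into 2 equal shares of 1/18 among Czeslaw, Grzegorz.
Czeslaw is living and takes 1/18.
Grzegorz predeceased; the 1/18 allotted to Grzegorz's branch passes to Grzegorz's issue by representation.
The 1/18 is divided into 3 equal shares of 1/54 among Tadeusz, Danuta, Eliasz.
Tadeusz is living and takes 1/54.
Danuta is living and takes 1/54.
Eliasz is living and takes 1/54.

Czeslaw 1/18; Danuta 1/54; Eliasz 1/54; Franciszka 1/9; Halina 2/3; Jolanta 1/72; Mieczyslaw 1/72; Oleg 1/72; Stanislawa 1/18; Tadeusz 1/54; Zofia 1/72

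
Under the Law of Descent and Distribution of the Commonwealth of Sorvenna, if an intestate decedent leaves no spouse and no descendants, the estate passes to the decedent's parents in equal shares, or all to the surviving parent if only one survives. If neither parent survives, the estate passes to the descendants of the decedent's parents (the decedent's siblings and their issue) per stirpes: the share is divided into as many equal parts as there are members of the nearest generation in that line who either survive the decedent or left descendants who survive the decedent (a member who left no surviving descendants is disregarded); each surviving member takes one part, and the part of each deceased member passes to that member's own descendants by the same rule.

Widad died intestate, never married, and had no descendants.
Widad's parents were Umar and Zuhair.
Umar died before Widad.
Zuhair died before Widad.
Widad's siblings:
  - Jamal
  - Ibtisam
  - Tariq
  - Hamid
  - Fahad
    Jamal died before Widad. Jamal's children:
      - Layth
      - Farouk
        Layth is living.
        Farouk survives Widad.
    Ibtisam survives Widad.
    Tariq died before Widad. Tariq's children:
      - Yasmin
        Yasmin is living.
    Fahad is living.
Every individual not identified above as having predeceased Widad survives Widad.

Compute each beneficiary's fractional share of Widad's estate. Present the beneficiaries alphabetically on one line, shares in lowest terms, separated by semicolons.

Fahad 1/5; Farouk 1/10; Hamid 1/5; Ibtisam 1/5; Layth 1/10; Yasmin 1/5

Neither parent survives and there are no descendants, so the estate passes to Widad's siblings and their issue per stirpes.
The estate is divided into 5 equal shares of 1/5 among Jamal, Ibtisam, Tariq, Hamid, Fahad.
Jamal predeceased; the 1/5 allotted to Jamal's branch passes to Jamal's issue by representation.
The 1/5 is divided into 2 equal shares of 1/10 among Layth, Farouk.
Layth is living and takes 1/10.
Farouk is living and takes 1/10.
Ibtisam is living and takes 1/5.
Tariq predeceased; the 1/5 allotted to Tariq's branch passes to Tariq's issue by representation.
Yasmin is the sole taker at this level and receives the full 1/5.
Hamid is living and takes 1/5.
Fahad is living and takes 1/5.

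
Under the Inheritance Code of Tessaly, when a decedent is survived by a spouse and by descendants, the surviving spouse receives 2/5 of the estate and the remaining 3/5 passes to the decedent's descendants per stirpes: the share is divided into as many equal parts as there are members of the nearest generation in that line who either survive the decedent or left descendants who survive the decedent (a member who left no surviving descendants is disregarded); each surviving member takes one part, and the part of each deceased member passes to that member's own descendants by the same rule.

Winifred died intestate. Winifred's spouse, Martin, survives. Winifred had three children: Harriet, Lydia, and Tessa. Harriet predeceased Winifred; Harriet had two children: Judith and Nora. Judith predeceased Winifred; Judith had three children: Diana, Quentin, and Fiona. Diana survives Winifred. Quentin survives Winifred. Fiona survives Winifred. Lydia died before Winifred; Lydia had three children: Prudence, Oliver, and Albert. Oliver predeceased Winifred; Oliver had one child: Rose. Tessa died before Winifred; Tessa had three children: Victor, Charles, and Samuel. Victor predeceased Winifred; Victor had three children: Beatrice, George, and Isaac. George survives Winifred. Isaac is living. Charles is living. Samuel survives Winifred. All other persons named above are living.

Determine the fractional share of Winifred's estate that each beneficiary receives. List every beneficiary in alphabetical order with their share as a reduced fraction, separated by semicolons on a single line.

Martin, as surviving spouse, takes 2/5.
The remaining 3/5 passes to Winifred's descendants per stirpes.
The 3/5 is divided into 3 equal shares of 1/5 among Harriet, Lydia, Tessa.
Harriet predeceased; the 1/5 allotted to Harriet's branch passes to Harriet's issue by representation.
The 1/5 is divided into 2 equal shares of 1/10 among Judith, Nora.
Judith predeceased; the 1/10 allotted to Judith's branch passes to Judith's issue by representation.
The 1/10 is divided into 3 equal shares of 1/30 among Diana, Quentin, Fiona.
Diana is living and takes 1/30.
Quentin is living and takes 1/30.
Fiona is living and takes 1/30.
Nora is living and takes 1/10.
Lydia predeceased; the 1/5 allotted to Lydia's branch passes to Lydia's issue by representation.
The 1/5 is divided into 3 equal shares of 1/15 among Prudence, Oliver, Albert.
Prudence is living and takes 1/15.
Oliver predeceased; the 1/15 allotted to Oliver's branch passes to Oliver's issue by representation.
Rose is the sole taker at this level and receives the full 1/15.
Albert is living and takes 1/15.
Tessa predeceased; the 1/5 allotted to Tessa's branch passes to Tessa's issue by representation.
The 1/5 is divided into 3 equal shares of 1/15 among Victor, Charles, Samuel.
Victor predeceased; the 1/15 allotted to Victor's branch passes to Victor's issue by representation.
The 1/15 is divided into 3 equal shares of 1/45 among Beatrice, George, Isaac.
Beatrice is living and takes 1/45.
George is living and takes 1/45.
Isaac is living and takes 1/45.
Charles is living and takes 1/15.
Samuel is living and takes 1/15.

Albert 1/15; Beatrice 1/45; Charles 1/15; Diana 1/30; Fiona 1/30; George 1/45; Isaac 1/45; Martin 2/5; Nora 1/10; Prudence 1/15; Quentin 1/30; Rose 1/15; Samuel 1/15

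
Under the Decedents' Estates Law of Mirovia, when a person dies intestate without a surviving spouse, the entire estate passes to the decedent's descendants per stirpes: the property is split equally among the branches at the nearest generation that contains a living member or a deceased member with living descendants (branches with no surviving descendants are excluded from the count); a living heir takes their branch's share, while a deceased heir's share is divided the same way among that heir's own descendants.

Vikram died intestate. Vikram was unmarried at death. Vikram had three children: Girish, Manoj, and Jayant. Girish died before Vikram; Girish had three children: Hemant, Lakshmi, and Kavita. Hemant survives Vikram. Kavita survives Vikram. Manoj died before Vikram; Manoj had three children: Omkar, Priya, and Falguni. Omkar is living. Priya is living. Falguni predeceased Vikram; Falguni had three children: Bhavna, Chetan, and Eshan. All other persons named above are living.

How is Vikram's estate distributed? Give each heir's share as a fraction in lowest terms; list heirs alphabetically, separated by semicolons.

Bhavna 1/27; Chetan 1/27; Eshan 1/27; Hemant 1/9; Jayant 1/3; Kavita 1/9; Lakshmi 1/9; Omkar 1/9; Priya 1/9

There is no surviving spouse, so the entire estate passes to Vikram's descendants per stirpes.
The estate is divided into 3 equal shares of 1/3 among Girish, Manoj, Jayant.
Girish predeceased; the 1/3 allotted to Girish's branch passes to Girish's issue by representation.
The 1/3 is divided into 3 equal shares of 1/9 among Hemant, Lakshmi, Kavita.
Hemant is living and takes 1/9.
Lakshmi is living and takes 1/9.
Kavita is living and takes 1/9.
Manoj predeceased; the 1/3 allotted to Manoj's branch passes to Manoj's issue by representation.
The 1/3 is divided into 3 equal shares of 1/9 among Omkar, Priya, Falguni.
Omkar is living and takes 1/9.
Priya is living and takes 1/9.
Falguni predeceased; the 1/9 allotted to Falguni's branch passes to Falguni's issue by representation.
The 1/9 is divided into 3 equal shares of 1/27 among Bhavna, Chetan, Eshan.
Bhavna is living and takes 1/27.
Chetan is living and takes 1/27.
Eshan is living and takes 1/27.
Jayant is living and takes 1/3.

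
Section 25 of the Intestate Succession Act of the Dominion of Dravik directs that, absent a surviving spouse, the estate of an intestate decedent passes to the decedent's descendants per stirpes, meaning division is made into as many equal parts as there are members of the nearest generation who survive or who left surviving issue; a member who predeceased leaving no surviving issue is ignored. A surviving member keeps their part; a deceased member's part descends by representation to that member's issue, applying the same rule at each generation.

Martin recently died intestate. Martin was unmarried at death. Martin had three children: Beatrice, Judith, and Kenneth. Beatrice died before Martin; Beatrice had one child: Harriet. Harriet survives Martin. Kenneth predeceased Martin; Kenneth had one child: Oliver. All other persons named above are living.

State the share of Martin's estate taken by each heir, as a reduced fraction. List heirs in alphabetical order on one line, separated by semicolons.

Harriet 1/3; Judith 1/3; Oliver 1/3

There is no surviving spouse, so the entire estate passes to Martin's descendants per stirpes.
The estate is divided into 3 equal shares of 1/3 among Beatrice, Judith, Kenneth.
Beatrice predeceased; the 1/3 allotted to Beatrice's branch passes to Beatrice's issue by representation.
Harriet is the sole taker at this level and receives the full 1/3.
Judith is living and takes 1/3.
Kenneth predeceased; the 1/3 allotted to Kenneth's branch passes to Kenneth's issue by representation.
Oliver is the sole taker at this level and receives the full 1/3.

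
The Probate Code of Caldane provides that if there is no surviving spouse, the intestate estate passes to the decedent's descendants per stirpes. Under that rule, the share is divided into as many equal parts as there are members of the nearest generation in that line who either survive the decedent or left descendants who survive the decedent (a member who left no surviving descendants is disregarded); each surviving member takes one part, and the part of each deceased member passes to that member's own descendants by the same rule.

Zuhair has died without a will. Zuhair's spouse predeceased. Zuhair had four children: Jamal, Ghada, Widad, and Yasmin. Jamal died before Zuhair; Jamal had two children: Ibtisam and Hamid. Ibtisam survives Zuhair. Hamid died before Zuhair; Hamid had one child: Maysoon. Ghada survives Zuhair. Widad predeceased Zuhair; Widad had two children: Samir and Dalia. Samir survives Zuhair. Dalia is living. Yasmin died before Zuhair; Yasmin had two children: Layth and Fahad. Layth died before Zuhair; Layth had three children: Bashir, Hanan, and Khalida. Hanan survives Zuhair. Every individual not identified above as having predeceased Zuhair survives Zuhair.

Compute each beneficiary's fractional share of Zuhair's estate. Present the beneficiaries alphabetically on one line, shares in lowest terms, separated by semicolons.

Bashir 1/24; Dalia 1/8; Fahad 1/8; Ghada 1/4; Hanan 1/24; Ibtisam 1/8; Khalida 1/24; Maysoon 1/8; Samir 1/8

There is no surviving spouse, so the entire estate passes to Zuhair's descendants per stirpes.
The estate is divided into 4 equal shares of 1/4 among Jamal, Ghada, Widad, Yasmin.
Jamal predeceased; the 1/4 allotted to Jamal's branch passes to Jamal's issue by representation.
The 1/4 is divided into 2 equal shares of 1/8 among Ibtisam, Hamid.
Ibtisam is living and takes 1/8.
Hamid predeceased; the 1/8 allotted to Hamid's branch passes to Hamid's issue by representation.
Maysoon is the sole taker at this level and receives the full 1/8.
Ghada is living and takes 1/4.
Widad predeceased; the 1/4 allotted to Widad's branch passes to Widad's issue by representation.
The 1/4 is divided into 2 equal shares of 1/8 among Samir, Dalia.
Samir is living and takes 1/8.
Dalia is living and takes 1/8.
Yasmin predeceased; the 1/4 allotted to Yasmin's branch passes to Yasmin's issue by representation.
The 1/4 is divided into 2 equal shares of 1/8 among Layth, Fahad.
Layth predeceased; the 1/8 allotted to Layth's branch passes to Layth's issue by representation.
The 1/8 is divided into 3 equal shares of 1/24 among Bashir, Hanan, Khalida.
Bashir is living and takes 1/24.
Hanan is living and takes 1/24.
Khalida is living and takes 1/24.
Fahad is living and takes 1/8.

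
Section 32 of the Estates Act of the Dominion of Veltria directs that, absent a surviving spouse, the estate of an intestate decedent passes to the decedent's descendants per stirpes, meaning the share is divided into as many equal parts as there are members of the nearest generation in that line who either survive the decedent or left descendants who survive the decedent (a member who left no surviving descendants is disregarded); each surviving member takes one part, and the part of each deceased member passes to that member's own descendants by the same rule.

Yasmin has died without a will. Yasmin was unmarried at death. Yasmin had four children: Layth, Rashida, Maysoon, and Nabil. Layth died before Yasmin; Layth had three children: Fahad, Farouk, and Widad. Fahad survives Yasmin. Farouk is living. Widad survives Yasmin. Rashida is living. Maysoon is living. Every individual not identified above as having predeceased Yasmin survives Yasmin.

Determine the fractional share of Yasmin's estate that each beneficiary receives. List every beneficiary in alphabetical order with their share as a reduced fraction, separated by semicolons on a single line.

There is no surviving spouse, so the entire estate passes to Yasmin's descendants per stirpes.
The estate is divided into 4 equal shares of 1/4 among Layth, Rashida, Maysoon, Nabil.
Layth predeceased; the 1/4 allotted to Layth's branch passes to Layth's issue by representation.
The 1/4 is divided into 3 equal shares of 1/12 among Fahad, Farouk, Widad.
Fahad is living and takes 1/12.
Farouk is living and takes 1/12.
Widad is living and takes 1/12.
Rashida is living and takes 1/4.
Maysoon is living and takes 1/4.
Nabil is living and takes 1/4.

Fahad 1/12; Farouk 1/12; Maysoon 1/4; Nabil 1/4; Rashida 1/4; Widad 1/12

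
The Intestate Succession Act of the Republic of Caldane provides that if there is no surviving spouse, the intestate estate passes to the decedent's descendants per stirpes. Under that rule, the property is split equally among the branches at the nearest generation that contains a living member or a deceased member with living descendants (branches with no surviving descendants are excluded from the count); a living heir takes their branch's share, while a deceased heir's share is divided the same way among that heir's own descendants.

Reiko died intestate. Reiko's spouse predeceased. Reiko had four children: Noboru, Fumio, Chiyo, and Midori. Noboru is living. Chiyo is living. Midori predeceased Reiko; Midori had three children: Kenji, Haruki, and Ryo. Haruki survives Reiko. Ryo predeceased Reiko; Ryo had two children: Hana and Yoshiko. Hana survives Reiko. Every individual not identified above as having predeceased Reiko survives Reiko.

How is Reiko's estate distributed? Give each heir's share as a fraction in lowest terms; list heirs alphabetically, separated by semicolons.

There is no surviving spouse, so the entire estate passes to Reiko's descendants per stirpes.
The estate is divided into 4 equal shares of 1/4 among Noboru, Fumio, Chiyo, Midori.
Noboru is living and takes 1/4.
Fumio is living and takes 1/4.
Chiyo is living and takes 1/4.
Midori predeceased; the 1/4 allotted to Midori's branch passes to Midori's issue by representation.
The 1/4 is divided into 3 equal shares of 1/12 among Kenji, Haruki, Ryo.
Kenji is living and takes 1/12.
Haruki is living and takes 1/12.
Ryo predeceased; the 1/12 allotted to Ryo's branch passes to Ryo's issue by representation.
The 1/12 is divided into 2 equal shares of 1/24 among Hana, Yoshiko.
Hana is living and takes 1/24.
Yoshiko is living and takes 1/24.

Chiyo 1/4; Fumio 1/4; Hana 1/24; Haruki 1/12; Kenji 1/12; Noboru 1/4; Yoshiko 1/24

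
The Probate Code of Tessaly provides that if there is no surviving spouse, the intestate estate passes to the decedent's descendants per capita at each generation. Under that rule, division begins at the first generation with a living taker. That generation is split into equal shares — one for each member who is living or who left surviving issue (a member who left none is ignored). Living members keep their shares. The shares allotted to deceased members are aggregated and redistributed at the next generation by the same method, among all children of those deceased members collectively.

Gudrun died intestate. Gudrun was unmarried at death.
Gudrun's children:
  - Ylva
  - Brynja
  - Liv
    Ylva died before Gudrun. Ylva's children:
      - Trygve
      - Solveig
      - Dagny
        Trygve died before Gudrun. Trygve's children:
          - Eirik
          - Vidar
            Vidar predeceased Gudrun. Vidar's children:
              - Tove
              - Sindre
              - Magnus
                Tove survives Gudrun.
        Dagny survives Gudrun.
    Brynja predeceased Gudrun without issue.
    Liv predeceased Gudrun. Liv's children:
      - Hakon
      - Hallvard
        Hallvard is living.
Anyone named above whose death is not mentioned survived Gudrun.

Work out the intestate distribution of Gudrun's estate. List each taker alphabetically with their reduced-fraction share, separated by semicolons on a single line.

There is no surviving spouse, so the entire estate passes to Gudrun's descendants per capita at each generation.
No one at generation 1 (Ylva, Liv) is living; moving to the next generation.
At generation 2 (Trygve, Solveig, Dagny, Hakon, Hallvard) there are 5 shares of (1)/5 = 1/5 each.
Living: Solveig, Dagny, Hakon, and Hallvard — each takes 1/5.
Deceased: Trygve. That 1/5 share is carried to generation 3.
At generation 3 (Eirik, Vidar) there are 2 shares of (1/5)/2 = 1/10 each.
Living: Eirik — each takes 1/10.
Deceased: Vidar. That 1/10 share is carried to generation 4.
At generation 4 (Tove, Sindre, Magnus) there are 3 shares of (1/10)/3 = 1/30 each.
Living: Tove, Sindre, and Magnus — each takes 1/30.

Dagny 1/5; Eirik 1/10; Hakon 1/5; Hallvard 1/5; Magnus 1/30; Sindre 1/30; Solveig 1/5; Tove 1/30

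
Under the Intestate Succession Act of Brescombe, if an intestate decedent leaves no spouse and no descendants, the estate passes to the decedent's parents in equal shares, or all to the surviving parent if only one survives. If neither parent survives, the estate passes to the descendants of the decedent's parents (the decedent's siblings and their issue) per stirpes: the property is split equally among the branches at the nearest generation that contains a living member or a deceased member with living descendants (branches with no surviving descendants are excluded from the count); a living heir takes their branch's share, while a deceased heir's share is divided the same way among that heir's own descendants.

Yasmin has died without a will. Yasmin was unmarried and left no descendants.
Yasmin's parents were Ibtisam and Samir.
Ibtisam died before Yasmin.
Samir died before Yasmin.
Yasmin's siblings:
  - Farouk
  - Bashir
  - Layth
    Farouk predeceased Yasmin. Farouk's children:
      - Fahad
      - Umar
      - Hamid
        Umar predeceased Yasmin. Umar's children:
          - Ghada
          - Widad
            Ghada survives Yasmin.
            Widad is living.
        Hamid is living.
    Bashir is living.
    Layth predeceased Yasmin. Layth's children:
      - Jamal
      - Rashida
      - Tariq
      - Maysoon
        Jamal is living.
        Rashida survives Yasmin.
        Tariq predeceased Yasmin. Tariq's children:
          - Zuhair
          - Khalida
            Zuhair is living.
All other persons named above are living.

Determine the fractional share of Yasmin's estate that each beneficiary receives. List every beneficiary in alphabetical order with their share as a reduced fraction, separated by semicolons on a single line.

Neither parent survives and there are no descendants, so the estate passes to Yasmin's siblings and their issue per stirpes.
The estate is divided into 3 equal shares of 1/3 among Farouk, Bashir, Layth.
Farouk predeceased; the 1/3 allotted to Farouk's branch passes to Farouk's issue by representation.
The 1/3 is divided into 3 equal shares of 1/9 among Fahad, Umar, Hamid.
Fahad is living and takes 1/9.
Umar predeceased; the 1/9 allotted to Umar's branch passes to Umar's issue by representation.
The 1/9 is divided into 2 equal shares of 1/18 among Ghada, Widad.
Ghada is living and takes 1/18.
Widad is living and takes 1/18.
Hamid is living and takes 1/9.
Bashir is living and takes 1/3.
Layth predeceased; the 1/3 allotted to Layth's branch passes to Layth's issue by representation.
The 1/3 is divided into 4 equal shares of 1/12 among Jamal, Rashida, Tariq, Maysoon.
Jamal is living and takes 1/12.
Rashida is living and takes 1/12.
Tariq predeceased; the 1/12 allotted to Tariq's branch passes to Tariq's issue by representation.
The 1/12 is divided into 2 equal shares of 1/24 among Zuhair, Khalida.
Zuhair is living and takes 1/24.
Khalida is living and takes 1/24.
Maysoon is living and takes 1/12.

Bashir 1/3; Fahad 1/9; Ghada 1/18; Hamid 1/9; Jamal 1/12; Khalida 1/24; Maysoon 1/12; Rashida 1/12; Widad 1/18; Zuhair 1/24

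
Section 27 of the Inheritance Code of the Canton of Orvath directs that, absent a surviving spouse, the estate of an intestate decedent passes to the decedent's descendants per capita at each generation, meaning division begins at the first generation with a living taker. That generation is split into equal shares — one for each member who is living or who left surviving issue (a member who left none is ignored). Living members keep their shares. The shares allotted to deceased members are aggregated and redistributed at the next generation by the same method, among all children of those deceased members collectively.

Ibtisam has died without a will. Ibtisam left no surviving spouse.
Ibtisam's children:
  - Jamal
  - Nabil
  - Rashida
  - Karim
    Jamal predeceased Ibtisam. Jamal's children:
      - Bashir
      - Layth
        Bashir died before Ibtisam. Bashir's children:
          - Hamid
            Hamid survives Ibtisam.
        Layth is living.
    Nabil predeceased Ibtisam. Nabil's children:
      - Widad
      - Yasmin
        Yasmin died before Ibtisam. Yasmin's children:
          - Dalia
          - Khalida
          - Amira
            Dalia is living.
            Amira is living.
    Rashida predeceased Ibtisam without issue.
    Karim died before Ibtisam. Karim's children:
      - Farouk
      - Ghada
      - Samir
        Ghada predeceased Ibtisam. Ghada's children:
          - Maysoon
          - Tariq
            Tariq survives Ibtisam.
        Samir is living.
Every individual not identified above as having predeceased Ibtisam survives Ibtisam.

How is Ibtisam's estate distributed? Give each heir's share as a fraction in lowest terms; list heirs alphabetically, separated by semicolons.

Amira 1/14; Dalia 1/14; Farouk 1/7; Hamid 1/14; Khalida 1/14; Layth 1/7; Maysoon 1/14; Samir 1/7; Tariq 1/14; Widad 1/7

There is no surviving spouse, so the entire estate passes to Ibtisam's descendants per capita at each generation.
No one at generation 1 (Jamal, Nabil, Karim) is living; moving to the next generation.
At generation 2 (Bashir, Layth, Widad, Yasmin, Farouk, Ghada, Samir) there are 7 shares of (1)/7 = 1/7 each.
Living: Layth, Widad, Farouk, and Samir — each takes 1/7.
Deceased: Bashir, Yasmin, and Ghada. Their combined 3/7 is pooled and carried to generation 3.
At generation 3 (Hamid, Dalia, Khalida, Amira, Maysoon, Tariq) there are 6 shares of (3/7)/6 = 1/14 each.
Living: Hamid, Dalia, Khalida, Amira, Maysoon, and Tariq — each takes 1/14.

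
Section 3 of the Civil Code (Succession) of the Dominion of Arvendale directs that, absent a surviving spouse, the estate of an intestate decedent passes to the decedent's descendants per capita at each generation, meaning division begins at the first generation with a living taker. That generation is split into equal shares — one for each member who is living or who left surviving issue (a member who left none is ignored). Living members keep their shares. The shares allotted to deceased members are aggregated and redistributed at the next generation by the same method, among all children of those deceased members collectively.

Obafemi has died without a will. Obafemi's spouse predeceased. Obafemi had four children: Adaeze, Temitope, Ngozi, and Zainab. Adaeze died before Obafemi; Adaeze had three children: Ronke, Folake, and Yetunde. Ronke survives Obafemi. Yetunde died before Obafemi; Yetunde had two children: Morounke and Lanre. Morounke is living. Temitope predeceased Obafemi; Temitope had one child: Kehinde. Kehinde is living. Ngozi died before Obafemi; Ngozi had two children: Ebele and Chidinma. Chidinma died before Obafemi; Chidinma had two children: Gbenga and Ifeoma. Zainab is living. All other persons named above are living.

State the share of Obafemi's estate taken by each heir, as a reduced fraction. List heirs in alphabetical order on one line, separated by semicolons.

There is no surviving spouse, so the entire estate passes to Obafemi's descendants per capita at each generation.
At generation 1 (Adaeze, Temitope, Ngozi, Zainab) there are 4 shares of (1)/4 = 1/4 each.
Living: Zainab — each takes 1/4.
Deceased: Adaeze, Temitope, and Ngozi. Their combined 3/4 is pooled and carried to generation 2.
At generation 2 (Ronke, Folake, Yetunde, Kehinde, Ebele, Chidinma) there are 6 shares of (3/4)/6 = 1/8 each.
Living: Ronke, Folake, Kehinde, and Ebele — each takes 1/8.
Deceased: Yetunde and Chidinma. Their combined 1/4 is pooled and carried to generation 3.
At generation 3 (Morounke, Lanre, Gbenga, Ifeoma) there are 4 shares of (1/4)/4 = 1/16 each.
Living: Morounke, Lanre, Gbenga, and Ifeoma — each takes 1/16.

Ebele 1/8; Folake 1/8; Gbenga 1/16; Ifeoma 1/16; Kehinde 1/8; Lanre 1/16; Morounke 1/16; Ronke 1/8; Zainab 1/4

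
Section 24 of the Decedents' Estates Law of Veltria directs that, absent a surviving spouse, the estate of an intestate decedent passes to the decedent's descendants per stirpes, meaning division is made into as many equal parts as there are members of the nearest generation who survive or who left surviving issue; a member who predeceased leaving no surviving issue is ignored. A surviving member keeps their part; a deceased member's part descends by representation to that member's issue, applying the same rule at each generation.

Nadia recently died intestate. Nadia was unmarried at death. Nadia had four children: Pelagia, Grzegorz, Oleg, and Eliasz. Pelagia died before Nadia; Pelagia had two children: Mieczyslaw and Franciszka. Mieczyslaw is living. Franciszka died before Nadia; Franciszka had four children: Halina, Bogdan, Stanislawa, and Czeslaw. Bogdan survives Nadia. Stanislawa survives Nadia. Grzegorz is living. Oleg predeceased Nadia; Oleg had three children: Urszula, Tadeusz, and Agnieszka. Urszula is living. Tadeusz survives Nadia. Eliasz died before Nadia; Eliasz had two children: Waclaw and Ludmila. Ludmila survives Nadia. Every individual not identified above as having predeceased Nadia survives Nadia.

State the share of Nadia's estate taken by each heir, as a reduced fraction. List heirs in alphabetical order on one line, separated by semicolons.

Agnieszka 1/12; Bogdan 1/32; Czeslaw 1/32; Grzegorz 1/4; Halina 1/32; Ludmila 1/8; Mieczyslaw 1/8; Stanislawa 1/32; Tadeusz 1/12; Urszula 1/12; Waclaw 1/8

There is no surviving spouse, so the entire estate passes to Nadia's descendants per stirpes.
The estate is divided into 4 equal shares of 1/4 among Pelagia, Grzegorz, Oleg, Eliasz.
Pelagia predeceased; the 1/4 allotted to Pelagia's branch passes to Pelagia's issue by representation.
The 1/4 is divided into 2 equal shares of 1/8 among Mieczyslaw, Franciszka.
Mieczyslaw is living and takes 1/8.
Franciszka predeceased; the 1/8 allotted to Franciszka's branch passes to Franciszka's issue by representation.
The 1/8 is divided into 4 equal shares of 1/32 among Halina, Bogdan, Stanislawa, Czeslaw.
Halina is living and takes 1/32.
Bogdan is living and takes 1/32.
Stanislawa is living and takes 1/32.
Czeslaw is living and takes 1/32.
Grzegorz is living and takes 1/4.
Oleg predeceased; the 1/4 allotted to Oleg's branch passes to Oleg's issue by representation.
The 1/4 is divided into 3 equal shares of 1/12 among Urszula, Tadeusz, Agnieszka.
Urszula is living and takes 1/12.
Tadeusz is living and takes 1/12.
Agnieszka is living and takes 1/12.
Eliasz predeceased; the 1/4 allotted to Eliasz's branch passes to Eliasz's issue by representation.
The 1/4 is divided into 2 equal shares of 1/8 among Waclaw, Ludmila.
Waclaw is living and takes 1/8.
Ludmila is living and takes 1/8.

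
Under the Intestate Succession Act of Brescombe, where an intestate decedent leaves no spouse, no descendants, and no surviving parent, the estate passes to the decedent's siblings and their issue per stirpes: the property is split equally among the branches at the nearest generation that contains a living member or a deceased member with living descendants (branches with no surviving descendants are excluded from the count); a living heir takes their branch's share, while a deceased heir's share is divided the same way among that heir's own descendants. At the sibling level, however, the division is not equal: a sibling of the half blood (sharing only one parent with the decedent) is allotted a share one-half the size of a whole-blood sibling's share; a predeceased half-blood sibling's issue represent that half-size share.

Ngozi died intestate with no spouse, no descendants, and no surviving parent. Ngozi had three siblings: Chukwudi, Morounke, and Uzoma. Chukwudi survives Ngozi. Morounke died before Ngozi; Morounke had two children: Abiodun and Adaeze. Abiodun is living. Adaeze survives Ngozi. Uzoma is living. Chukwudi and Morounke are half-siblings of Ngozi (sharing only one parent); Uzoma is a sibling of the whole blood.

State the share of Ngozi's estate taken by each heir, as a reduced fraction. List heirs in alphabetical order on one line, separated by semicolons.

Abiodun 1/8; Adaeze 1/8; Chukwudi 1/4; Uzoma 1/2

No spouse, descendants, or parent survives, so the estate passes to Ngozi's siblings per stirpes.
Half-blood siblings count for one-half the weight of whole-blood siblings at the initial division.
Dividing 1 in proportion to weights (total weight 2): Chukwudi (weight 1/2) → 1/4; Morounke (weight 1/2) → 1/4; Uzoma (weight 1) → 1/2.
Chukwudi is living and takes 1/4.
Morounke predeceased; the 1/4 allotted to Morounke's branch passes to Morounke's issue by representation.
The 1/4 is divided into 2 equal shares of 1/8 among Abiodun, Adaeze.
Abiodun is living and takes 1/8.
Adaeze is living and takes 1/8.
Uzoma is living and takes 1/2.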